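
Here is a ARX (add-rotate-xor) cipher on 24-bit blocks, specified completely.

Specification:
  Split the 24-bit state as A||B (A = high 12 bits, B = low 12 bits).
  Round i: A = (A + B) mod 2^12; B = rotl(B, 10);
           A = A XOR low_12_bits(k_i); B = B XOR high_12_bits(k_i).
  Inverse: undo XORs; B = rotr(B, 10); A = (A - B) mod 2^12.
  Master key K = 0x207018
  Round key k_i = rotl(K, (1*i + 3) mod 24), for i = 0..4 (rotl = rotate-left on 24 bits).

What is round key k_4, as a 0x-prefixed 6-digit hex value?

K = 0x207018
k_0 = rotl(K, (1*0+3) mod 24) = rotl(K, 3) = 0x0380C1
k_1 = rotl(K, (1*1+3) mod 24) = rotl(K, 4) = 0x070182
k_2 = rotl(K, (1*2+3) mod 24) = rotl(K, 5) = 0x0E0304
k_3 = rotl(K, (1*3+3) mod 24) = rotl(K, 6) = 0x1C0608
k_4 = rotl(K, (1*4+3) mod 24) = rotl(K, 7) = 0x380C10

0x380C10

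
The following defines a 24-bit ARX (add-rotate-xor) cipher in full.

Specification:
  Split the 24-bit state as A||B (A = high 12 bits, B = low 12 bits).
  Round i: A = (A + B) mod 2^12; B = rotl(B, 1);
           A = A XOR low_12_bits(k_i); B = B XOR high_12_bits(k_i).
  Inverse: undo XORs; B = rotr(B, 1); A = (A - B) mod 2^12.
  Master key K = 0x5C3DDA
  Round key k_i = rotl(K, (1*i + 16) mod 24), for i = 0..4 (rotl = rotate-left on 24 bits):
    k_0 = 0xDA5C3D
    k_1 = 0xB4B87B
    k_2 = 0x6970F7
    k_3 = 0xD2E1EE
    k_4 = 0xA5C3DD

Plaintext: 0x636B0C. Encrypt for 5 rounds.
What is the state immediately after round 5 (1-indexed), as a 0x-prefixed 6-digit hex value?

0xDB9BCA

s_0 = plaintext = 0x636B0C
s_1 = Round(s_0, k_0) = 0xD7FBBC
s_2 = Round(s_1, k_1) = 0x140C32
s_3 = Round(s_2, k_2) = 0xD85EF2
s_4 = Round(s_3, k_3) = 0xD990CB
s_5 = Round(s_4, k_4) = 0xDB9BCA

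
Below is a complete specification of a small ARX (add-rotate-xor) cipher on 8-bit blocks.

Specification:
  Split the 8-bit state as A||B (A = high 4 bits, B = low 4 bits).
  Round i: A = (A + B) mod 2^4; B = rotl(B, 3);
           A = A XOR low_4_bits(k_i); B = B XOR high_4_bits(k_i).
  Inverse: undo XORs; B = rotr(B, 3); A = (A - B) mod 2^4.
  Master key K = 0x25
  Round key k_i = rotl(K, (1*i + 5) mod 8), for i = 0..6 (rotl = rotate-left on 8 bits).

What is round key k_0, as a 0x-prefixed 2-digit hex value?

0xA4

K = 0x25
k_0 = rotl(K, (1*0+5) mod 8) = rotl(K, 5) = 0xA4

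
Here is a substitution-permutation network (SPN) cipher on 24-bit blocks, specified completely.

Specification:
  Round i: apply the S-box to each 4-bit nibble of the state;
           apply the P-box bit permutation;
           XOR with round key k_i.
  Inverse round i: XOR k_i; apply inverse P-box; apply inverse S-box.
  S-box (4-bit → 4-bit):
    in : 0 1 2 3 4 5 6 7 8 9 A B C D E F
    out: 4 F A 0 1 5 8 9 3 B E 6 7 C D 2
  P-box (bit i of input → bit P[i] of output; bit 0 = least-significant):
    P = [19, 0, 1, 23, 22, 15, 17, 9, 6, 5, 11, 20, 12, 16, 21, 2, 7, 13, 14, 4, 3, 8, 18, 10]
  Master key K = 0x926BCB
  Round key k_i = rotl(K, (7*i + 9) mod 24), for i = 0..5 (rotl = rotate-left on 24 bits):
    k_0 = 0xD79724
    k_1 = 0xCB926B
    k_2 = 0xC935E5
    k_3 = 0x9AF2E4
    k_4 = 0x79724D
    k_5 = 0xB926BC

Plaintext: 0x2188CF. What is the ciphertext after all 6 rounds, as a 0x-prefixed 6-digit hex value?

s_0 = plaintext = 0x2188CF
s_1 = Round(s_0, k_0) = 0x9462D5
s_2 = Round(s_1, k_1) = 0xD195C5
s_3 = Round(s_2, k_2) = 0x86C933
s_4 = Round(s_3, k_3) = 0xABE39C
s_5 = Round(s_4, k_4) = 0x15854A
s_6 = Round(s_5, k_5) = 0x7C7B77

0x7C7B77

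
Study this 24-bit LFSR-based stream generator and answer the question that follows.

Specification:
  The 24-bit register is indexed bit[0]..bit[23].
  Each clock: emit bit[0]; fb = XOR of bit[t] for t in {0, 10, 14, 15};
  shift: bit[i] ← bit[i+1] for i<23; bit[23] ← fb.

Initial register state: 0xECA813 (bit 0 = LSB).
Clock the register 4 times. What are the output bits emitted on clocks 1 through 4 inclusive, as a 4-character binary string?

reg_0 = 0xECA813
clock 1: out=1, reg = 0x765409
clock 2: out=1, reg = 0xBB2A04
clock 3: out=0, reg = 0x5D9502
clock 4: out=0, reg = 0x2ECA81

1100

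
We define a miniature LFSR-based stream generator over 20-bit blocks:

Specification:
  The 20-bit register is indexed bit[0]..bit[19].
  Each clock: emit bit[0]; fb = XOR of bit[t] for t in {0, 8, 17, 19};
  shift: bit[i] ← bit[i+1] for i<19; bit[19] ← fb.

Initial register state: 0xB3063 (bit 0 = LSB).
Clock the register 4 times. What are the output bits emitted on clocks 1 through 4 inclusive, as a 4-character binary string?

reg_0 = 0xB3063
clock 1: out=1, reg = 0xD9831
clock 2: out=1, reg = 0x6CC18
clock 3: out=0, reg = 0xB660C
clock 4: out=0, reg = 0x5B306

1100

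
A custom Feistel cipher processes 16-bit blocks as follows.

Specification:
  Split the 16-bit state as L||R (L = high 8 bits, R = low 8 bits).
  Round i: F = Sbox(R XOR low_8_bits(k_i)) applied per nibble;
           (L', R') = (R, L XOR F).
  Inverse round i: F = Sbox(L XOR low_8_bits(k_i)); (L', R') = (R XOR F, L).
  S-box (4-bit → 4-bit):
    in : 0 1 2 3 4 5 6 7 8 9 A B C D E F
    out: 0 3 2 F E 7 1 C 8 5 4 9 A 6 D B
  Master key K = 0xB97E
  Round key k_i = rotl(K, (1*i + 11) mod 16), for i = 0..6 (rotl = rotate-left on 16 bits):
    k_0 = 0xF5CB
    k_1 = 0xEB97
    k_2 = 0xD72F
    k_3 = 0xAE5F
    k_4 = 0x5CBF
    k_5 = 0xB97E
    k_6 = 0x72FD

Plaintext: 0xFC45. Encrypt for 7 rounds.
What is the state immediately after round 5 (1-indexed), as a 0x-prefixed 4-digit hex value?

0x0874

s_0 = plaintext = 0xFC45
s_1 = Round(s_0, k_0) = 0x4571
s_2 = Round(s_1, k_1) = 0x7194
s_3 = Round(s_2, k_2) = 0x94E8
s_4 = Round(s_3, k_3) = 0xE808
s_5 = Round(s_4, k_4) = 0x0874
s_6 = Round(s_5, k_5) = 0x740C
s_7 = Round(s_6, k_6) = 0x0CC7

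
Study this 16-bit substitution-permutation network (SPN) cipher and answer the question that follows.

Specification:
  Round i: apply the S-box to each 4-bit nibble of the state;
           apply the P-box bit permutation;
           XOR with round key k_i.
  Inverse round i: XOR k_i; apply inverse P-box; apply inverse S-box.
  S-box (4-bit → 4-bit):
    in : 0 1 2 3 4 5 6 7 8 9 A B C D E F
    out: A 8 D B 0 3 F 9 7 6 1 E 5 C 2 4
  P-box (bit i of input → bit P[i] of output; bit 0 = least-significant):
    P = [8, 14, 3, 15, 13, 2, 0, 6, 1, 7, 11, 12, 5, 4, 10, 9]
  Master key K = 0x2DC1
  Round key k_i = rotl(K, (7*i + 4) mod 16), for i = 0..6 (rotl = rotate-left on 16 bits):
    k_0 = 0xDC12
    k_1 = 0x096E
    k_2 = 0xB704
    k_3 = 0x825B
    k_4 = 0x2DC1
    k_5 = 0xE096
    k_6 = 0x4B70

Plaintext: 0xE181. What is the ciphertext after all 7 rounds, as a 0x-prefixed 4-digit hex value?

0x7006

s_0 = plaintext = 0xE181
s_1 = Round(s_0, k_0) = 0x6C07
s_2 = Round(s_1, k_1) = 0x8618
s_3 = Round(s_2, k_2) = 0xEAFE
s_4 = Round(s_3, k_3) = 0xC248
s_5 = Round(s_4, k_4) = 0x70EB
s_6 = Round(s_5, k_5) = 0x323A
s_7 = Round(s_6, k_6) = 0x7006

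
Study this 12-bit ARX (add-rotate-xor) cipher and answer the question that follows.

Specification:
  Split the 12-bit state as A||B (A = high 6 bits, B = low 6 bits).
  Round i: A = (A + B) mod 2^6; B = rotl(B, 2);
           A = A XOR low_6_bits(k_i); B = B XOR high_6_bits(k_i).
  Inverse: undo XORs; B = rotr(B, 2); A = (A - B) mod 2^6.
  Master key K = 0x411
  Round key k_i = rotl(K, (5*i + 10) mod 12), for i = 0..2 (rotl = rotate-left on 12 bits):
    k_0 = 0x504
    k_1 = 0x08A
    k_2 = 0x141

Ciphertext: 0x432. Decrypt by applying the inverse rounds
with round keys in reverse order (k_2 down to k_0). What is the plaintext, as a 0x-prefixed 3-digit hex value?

0x87A

s_0 = ciphertext = 0x432
s_1 = InvRound(s_0, k_2) = 0x53D
s_2 = InvRound(s_1, k_1) = 0x7FF
s_3 = InvRound(s_2, k_0) = 0x87A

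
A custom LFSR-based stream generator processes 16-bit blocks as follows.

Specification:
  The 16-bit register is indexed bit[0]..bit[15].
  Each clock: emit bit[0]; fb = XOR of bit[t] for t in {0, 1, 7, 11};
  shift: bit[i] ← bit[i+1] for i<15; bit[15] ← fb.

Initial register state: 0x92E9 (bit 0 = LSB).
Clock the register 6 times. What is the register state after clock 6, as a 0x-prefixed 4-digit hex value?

0xAA4B

reg_0 = 0x92E9
clock 1: out=1, reg = 0x4974
clock 2: out=0, reg = 0xA4BA
clock 3: out=0, reg = 0x525D
clock 4: out=1, reg = 0xA92E
clock 5: out=0, reg = 0x5497
clock 6: out=1, reg = 0xAA4B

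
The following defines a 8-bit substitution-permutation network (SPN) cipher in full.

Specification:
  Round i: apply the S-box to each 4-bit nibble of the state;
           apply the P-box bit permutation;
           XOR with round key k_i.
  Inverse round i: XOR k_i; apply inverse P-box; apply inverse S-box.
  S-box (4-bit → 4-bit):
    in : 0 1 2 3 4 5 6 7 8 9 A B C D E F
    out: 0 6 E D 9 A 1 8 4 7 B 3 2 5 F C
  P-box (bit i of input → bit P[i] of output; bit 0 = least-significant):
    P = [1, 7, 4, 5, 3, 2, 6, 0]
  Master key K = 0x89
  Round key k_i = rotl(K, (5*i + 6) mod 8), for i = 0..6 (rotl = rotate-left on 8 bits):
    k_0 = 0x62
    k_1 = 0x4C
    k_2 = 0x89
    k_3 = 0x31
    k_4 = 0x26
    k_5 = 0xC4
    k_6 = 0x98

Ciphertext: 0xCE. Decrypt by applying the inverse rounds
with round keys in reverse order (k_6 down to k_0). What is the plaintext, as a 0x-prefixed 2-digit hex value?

s_0 = ciphertext = 0xCE
s_1 = InvRound(s_0, k_6) = 0x1D
s_2 = InvRound(s_1, k_5) = 0x31
s_3 = InvRound(s_2, k_4) = 0x5D
s_4 = InvRound(s_3, k_3) = 0x97
s_5 = InvRound(s_4, k_2) = 0xBD
s_6 = InvRound(s_5, k_1) = 0xF2
s_7 = InvRound(s_6, k_0) = 0x01

0x01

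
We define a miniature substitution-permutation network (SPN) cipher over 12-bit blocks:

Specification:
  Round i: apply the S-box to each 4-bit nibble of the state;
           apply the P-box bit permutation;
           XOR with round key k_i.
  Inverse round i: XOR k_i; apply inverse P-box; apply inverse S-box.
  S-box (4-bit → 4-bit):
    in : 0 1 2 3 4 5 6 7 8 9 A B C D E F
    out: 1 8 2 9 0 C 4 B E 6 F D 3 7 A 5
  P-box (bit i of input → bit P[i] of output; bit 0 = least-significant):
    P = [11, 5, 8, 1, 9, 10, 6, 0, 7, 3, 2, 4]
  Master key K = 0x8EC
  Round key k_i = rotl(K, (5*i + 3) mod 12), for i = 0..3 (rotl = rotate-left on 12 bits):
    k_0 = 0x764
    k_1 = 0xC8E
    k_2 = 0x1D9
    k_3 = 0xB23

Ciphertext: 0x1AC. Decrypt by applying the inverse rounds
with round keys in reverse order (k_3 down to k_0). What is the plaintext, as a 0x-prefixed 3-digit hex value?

0x16D

s_0 = ciphertext = 0x1AC
s_1 = InvRound(s_0, k_3) = 0xD33
s_2 = InvRound(s_1, k_2) = 0xC97
s_3 = InvRound(s_2, k_1) = 0xE14
s_4 = InvRound(s_3, k_0) = 0x16D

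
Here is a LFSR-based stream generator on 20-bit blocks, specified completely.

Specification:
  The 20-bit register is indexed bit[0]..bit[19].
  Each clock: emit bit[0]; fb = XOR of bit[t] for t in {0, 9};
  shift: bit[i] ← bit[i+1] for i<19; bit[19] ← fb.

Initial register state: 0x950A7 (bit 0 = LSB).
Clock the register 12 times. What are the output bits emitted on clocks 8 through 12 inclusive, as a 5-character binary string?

reg_0 = 0x950A7
clock 1: out=1, reg = 0xCA853
clock 2: out=1, reg = 0xE5429
clock 3: out=1, reg = 0xF2A14
clock 4: out=0, reg = 0xF950A
clock 5: out=0, reg = 0x7CA85
clock 6: out=1, reg = 0x3E542
clock 7: out=0, reg = 0x1F2A1
clock 8: out=1, reg = 0x0F950
clock 9: out=0, reg = 0x07CA8
clock 10: out=0, reg = 0x03E54
clock 11: out=0, reg = 0x81F2A
clock 12: out=0, reg = 0xC0F95

10000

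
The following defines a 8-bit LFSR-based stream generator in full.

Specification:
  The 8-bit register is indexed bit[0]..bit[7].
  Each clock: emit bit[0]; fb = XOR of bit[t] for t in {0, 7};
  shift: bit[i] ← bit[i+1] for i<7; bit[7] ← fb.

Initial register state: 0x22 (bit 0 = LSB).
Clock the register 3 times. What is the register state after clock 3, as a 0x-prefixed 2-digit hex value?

0xC4

reg_0 = 0x22
clock 1: out=0, reg = 0x11
clock 2: out=1, reg = 0x88
clock 3: out=0, reg = 0xC4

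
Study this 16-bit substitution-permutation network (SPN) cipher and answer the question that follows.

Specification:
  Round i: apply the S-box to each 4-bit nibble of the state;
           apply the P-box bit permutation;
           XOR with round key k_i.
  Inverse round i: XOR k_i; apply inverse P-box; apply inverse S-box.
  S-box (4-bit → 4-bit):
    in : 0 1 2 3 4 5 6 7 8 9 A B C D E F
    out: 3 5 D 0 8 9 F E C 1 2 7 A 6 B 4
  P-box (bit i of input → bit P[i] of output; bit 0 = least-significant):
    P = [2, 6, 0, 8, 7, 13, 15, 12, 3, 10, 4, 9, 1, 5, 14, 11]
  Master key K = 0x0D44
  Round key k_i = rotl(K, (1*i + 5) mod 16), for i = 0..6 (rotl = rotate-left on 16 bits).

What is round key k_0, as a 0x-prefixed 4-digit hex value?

K = 0x0D44
k_0 = rotl(K, (1*0+5) mod 16) = rotl(K, 5) = 0xA881

0xA881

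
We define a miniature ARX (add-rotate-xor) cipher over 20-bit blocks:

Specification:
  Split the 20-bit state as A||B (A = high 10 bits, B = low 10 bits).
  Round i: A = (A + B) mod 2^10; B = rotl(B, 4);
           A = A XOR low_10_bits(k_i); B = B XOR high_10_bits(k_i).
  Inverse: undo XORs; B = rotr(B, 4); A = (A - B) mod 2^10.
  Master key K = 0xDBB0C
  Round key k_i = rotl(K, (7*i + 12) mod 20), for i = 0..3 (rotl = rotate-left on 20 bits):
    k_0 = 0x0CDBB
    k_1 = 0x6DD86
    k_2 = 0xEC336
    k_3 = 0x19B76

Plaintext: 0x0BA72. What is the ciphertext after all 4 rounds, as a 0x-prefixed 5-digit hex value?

0x6386E

s_0 = plaintext = 0x0BA72
s_1 = Round(s_0, k_0) = 0xC6F1A
s_2 = Round(s_1, k_1) = 0xECC1B
s_3 = Round(s_2, k_2) = 0x3E200
s_4 = Round(s_3, k_3) = 0x6386E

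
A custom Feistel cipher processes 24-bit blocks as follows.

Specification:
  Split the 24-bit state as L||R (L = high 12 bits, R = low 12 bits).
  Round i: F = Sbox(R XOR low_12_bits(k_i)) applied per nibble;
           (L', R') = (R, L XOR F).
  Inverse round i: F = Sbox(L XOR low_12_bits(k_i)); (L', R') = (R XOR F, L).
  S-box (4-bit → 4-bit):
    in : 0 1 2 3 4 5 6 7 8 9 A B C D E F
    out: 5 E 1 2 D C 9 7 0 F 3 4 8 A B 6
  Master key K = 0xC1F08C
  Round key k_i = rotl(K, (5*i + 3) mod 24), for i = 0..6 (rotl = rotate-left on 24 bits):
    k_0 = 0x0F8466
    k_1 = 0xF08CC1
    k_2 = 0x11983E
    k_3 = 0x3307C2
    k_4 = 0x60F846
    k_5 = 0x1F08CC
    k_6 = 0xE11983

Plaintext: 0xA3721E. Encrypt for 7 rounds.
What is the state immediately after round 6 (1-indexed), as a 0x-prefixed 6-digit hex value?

0x6697D8

s_0 = plaintext = 0xA3721E
s_1 = Round(s_0, k_0) = 0x21E347
s_2 = Round(s_1, k_1) = 0x347417
s_3 = Round(s_2, k_2) = 0x417B58
s_4 = Round(s_3, k_3) = 0xB58CE4
s_5 = Round(s_4, k_4) = 0xCE4669
s_6 = Round(s_5, k_5) = 0x6697D8
s_7 = Round(s_6, k_6) = 0x7D8DAD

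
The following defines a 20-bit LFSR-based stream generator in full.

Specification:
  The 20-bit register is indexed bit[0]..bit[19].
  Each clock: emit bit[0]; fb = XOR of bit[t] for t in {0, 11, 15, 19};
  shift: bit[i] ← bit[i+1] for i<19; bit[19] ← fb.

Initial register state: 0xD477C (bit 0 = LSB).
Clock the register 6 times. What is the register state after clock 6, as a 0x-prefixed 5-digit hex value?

0x9751D

reg_0 = 0xD477C
clock 1: out=0, reg = 0xEA3BE
clock 2: out=0, reg = 0x751DF
clock 3: out=1, reg = 0xBA8EF
clock 4: out=1, reg = 0x5D477
clock 5: out=1, reg = 0x2EA3B
clock 6: out=1, reg = 0x9751D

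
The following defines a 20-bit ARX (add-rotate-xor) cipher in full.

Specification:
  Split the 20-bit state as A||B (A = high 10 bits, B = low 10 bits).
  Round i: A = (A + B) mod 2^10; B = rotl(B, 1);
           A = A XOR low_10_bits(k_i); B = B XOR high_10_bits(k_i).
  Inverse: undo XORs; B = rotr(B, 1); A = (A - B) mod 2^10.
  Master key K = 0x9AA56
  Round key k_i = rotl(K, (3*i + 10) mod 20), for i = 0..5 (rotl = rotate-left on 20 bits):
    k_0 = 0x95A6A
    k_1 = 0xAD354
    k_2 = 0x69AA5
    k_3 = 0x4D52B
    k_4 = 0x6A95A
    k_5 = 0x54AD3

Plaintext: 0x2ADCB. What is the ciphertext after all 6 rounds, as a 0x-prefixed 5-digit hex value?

0x3E8A4

s_0 = plaintext = 0x2ADCB
s_1 = Round(s_0, k_0) = 0x071C0
s_2 = Round(s_1, k_1) = 0xA2134
s_3 = Round(s_2, k_2) = 0x467CE
s_4 = Round(s_3, k_3) = 0x732A8
s_5 = Round(s_4, k_4) = 0x4B8FB
s_6 = Round(s_5, k_5) = 0x3E8A4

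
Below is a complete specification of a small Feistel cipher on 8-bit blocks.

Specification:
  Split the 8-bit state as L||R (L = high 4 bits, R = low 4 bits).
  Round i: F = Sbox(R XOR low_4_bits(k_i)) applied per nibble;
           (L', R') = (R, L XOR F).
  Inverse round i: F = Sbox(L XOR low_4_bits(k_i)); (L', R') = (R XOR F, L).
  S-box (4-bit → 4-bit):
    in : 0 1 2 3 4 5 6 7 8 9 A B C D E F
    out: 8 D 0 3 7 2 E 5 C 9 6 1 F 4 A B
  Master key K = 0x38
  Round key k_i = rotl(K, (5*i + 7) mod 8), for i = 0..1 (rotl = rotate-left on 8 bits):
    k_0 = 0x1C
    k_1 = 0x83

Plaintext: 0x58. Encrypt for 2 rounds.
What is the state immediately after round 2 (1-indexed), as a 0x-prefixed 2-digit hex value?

s_0 = plaintext = 0x58
s_1 = Round(s_0, k_0) = 0x82
s_2 = Round(s_1, k_1) = 0x25

0x25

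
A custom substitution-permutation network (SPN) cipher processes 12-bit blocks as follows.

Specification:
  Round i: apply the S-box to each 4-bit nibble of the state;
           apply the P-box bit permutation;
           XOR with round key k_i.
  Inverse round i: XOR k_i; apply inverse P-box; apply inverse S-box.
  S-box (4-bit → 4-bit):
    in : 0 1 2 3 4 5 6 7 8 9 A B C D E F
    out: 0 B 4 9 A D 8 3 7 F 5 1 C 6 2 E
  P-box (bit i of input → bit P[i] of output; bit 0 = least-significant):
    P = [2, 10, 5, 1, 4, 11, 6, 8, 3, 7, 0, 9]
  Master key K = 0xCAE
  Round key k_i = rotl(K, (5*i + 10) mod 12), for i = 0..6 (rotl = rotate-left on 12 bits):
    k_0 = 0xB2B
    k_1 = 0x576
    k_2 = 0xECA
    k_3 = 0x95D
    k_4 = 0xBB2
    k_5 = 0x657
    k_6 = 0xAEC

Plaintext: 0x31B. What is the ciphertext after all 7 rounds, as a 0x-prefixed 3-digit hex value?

0x731

s_0 = plaintext = 0x31B
s_1 = Round(s_0, k_0) = 0x037
s_2 = Round(s_1, k_1) = 0x062
s_3 = Round(s_2, k_2) = 0xFEA
s_4 = Round(s_3, k_3) = 0x3F8
s_5 = Round(s_4, k_4) = 0x4DE
s_6 = Round(s_5, k_5) = 0x897
s_7 = Round(s_6, k_6) = 0x731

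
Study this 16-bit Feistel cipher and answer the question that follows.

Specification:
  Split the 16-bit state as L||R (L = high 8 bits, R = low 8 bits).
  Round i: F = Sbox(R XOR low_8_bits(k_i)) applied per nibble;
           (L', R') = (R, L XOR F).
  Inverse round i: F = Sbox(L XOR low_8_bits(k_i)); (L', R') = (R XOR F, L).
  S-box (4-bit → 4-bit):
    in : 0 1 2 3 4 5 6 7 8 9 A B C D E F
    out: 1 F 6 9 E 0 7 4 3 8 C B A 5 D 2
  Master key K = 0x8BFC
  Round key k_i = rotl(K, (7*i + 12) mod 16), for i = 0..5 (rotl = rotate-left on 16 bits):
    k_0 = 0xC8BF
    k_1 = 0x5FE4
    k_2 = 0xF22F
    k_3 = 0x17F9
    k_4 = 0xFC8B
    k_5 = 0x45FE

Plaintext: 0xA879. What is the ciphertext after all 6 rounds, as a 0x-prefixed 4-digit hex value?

0x0B2B

s_0 = plaintext = 0xA879
s_1 = Round(s_0, k_0) = 0x790F
s_2 = Round(s_1, k_1) = 0x0FA2
s_3 = Round(s_2, k_2) = 0xA23A
s_4 = Round(s_3, k_3) = 0x3A0B
s_5 = Round(s_4, k_4) = 0x0B0B
s_6 = Round(s_5, k_5) = 0x0B2B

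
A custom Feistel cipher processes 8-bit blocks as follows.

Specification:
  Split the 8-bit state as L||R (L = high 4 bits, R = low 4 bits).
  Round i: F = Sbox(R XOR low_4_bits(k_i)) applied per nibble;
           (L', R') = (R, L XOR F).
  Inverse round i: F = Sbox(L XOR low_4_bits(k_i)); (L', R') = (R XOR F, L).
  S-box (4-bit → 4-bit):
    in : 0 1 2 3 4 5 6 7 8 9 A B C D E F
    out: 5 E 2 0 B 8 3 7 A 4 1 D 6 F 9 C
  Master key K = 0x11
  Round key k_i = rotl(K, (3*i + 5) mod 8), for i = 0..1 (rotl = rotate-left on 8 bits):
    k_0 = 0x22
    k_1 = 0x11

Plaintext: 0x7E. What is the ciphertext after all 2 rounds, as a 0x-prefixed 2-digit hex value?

0x1B

s_0 = plaintext = 0x7E
s_1 = Round(s_0, k_0) = 0xE1
s_2 = Round(s_1, k_1) = 0x1B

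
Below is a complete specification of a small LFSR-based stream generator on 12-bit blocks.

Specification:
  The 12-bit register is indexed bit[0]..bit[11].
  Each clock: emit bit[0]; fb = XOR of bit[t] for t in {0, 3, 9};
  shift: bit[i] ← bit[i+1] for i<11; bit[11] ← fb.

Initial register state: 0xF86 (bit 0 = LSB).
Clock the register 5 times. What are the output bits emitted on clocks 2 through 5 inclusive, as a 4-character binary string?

reg_0 = 0xF86
clock 1: out=0, reg = 0xFC3
clock 2: out=1, reg = 0x7E1
clock 3: out=1, reg = 0x3F0
clock 4: out=0, reg = 0x9F8
clock 5: out=0, reg = 0xCFC

1100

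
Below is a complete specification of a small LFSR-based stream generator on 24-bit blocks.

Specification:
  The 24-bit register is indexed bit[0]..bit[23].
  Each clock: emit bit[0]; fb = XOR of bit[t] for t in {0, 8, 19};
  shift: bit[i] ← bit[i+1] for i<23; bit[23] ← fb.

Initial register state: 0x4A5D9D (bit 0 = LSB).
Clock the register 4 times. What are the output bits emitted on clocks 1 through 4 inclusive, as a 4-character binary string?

reg_0 = 0x4A5D9D
clock 1: out=1, reg = 0xA52ECE
clock 2: out=0, reg = 0x529767
clock 3: out=1, reg = 0x294BB3
clock 4: out=1, reg = 0x94A5D9

1011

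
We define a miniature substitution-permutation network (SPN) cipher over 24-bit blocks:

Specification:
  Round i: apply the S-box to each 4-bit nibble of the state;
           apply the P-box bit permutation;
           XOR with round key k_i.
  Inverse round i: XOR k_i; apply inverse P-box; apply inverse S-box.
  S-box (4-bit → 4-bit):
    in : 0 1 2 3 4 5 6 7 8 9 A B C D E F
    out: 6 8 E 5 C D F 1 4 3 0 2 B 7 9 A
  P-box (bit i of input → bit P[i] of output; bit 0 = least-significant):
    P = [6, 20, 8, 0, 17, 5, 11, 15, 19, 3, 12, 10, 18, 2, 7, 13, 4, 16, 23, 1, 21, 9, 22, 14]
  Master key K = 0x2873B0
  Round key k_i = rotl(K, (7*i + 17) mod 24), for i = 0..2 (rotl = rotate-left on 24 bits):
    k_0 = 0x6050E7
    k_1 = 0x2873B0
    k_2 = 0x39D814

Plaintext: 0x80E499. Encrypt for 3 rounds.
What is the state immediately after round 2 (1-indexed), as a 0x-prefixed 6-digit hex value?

0x2C4D64

s_0 = plaintext = 0x80E499
s_1 = Round(s_0, k_0) = 0xB76487
s_2 = Round(s_1, k_1) = 0x2C4D64
s_3 = Round(s_2, k_2) = 0x7223AF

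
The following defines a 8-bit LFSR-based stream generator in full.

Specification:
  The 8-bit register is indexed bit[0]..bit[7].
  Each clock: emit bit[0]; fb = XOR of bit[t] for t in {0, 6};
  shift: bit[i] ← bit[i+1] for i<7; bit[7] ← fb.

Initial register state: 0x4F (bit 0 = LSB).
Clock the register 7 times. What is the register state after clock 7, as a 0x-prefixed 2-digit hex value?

reg_0 = 0x4F
clock 1: out=1, reg = 0x27
clock 2: out=1, reg = 0x93
clock 3: out=1, reg = 0xC9
clock 4: out=1, reg = 0x64
clock 5: out=0, reg = 0xB2
clock 6: out=0, reg = 0x59
clock 7: out=1, reg = 0x2C

0x2C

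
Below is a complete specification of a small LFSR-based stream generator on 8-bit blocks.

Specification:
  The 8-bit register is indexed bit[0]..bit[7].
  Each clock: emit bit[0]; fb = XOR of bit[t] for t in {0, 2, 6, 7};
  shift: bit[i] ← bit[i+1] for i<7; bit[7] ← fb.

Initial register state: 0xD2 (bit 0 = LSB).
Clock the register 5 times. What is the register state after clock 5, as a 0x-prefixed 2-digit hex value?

reg_0 = 0xD2
clock 1: out=0, reg = 0x69
clock 2: out=1, reg = 0x34
clock 3: out=0, reg = 0x9A
clock 4: out=0, reg = 0xCD
clock 5: out=1, reg = 0x66

0x66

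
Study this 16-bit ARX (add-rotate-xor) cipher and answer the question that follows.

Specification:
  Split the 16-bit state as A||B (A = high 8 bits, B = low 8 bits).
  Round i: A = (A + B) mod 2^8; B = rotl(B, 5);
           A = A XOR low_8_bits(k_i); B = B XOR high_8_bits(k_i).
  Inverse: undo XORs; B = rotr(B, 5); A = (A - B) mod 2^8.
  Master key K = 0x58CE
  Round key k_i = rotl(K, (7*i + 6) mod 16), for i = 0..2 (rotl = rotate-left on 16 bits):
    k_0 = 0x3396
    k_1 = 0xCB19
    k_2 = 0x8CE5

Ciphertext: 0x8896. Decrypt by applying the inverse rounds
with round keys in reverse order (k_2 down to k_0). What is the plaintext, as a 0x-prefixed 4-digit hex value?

s_0 = ciphertext = 0x8896
s_1 = InvRound(s_0, k_2) = 0x9DD0
s_2 = InvRound(s_1, k_1) = 0xACD8
s_3 = InvRound(s_2, k_0) = 0xDB5F

0xDB5F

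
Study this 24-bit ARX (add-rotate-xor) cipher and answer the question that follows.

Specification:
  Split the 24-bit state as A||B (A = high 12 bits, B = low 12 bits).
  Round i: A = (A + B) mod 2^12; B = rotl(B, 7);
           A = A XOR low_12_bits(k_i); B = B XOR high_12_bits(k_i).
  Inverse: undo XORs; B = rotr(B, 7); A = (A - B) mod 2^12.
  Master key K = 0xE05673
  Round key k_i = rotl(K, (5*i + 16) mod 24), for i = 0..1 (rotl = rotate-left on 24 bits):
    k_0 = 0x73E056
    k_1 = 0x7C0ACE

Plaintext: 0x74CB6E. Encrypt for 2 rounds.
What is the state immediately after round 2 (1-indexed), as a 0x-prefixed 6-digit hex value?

0x99F543

s_0 = plaintext = 0x74CB6E
s_1 = Round(s_0, k_0) = 0x2EC065
s_2 = Round(s_1, k_1) = 0x99F543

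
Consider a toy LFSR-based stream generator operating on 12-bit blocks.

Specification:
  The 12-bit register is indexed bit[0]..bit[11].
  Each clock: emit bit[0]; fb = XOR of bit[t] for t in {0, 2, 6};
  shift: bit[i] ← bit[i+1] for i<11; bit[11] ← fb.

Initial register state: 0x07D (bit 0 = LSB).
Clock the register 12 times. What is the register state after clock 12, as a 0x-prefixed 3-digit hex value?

0x4A3

reg_0 = 0x07D
clock 1: out=1, reg = 0x83E
clock 2: out=0, reg = 0xC1F
clock 3: out=1, reg = 0x60F
clock 4: out=1, reg = 0x307
clock 5: out=1, reg = 0x183
clock 6: out=1, reg = 0x8C1
clock 7: out=1, reg = 0x460
clock 8: out=0, reg = 0xA30
clock 9: out=0, reg = 0x518
clock 10: out=0, reg = 0x28C
clock 11: out=0, reg = 0x946
clock 12: out=0, reg = 0x4A3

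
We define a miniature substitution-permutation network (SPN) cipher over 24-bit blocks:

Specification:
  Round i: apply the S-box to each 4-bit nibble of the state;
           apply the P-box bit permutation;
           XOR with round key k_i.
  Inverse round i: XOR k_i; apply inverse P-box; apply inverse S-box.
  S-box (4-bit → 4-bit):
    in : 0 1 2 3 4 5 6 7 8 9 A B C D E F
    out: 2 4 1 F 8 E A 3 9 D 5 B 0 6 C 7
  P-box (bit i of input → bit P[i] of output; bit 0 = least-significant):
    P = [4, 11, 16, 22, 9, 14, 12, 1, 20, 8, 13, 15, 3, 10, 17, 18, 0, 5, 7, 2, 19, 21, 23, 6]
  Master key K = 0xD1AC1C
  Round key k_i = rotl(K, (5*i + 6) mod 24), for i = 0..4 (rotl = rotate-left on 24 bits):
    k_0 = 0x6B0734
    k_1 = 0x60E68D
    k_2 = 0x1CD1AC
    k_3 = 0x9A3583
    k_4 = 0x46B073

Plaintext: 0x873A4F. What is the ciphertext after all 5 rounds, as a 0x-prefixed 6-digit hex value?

s_0 = plaintext = 0x873A4F
s_1 = Round(s_0, k_0) = 0x742B4F
s_2 = Round(s_1, k_1) = 0x596F93
s_3 = Round(s_2, k_2) = 0xE9EE7B
s_4 = Round(s_3, k_3) = 0x5CDF56
s_5 = Round(s_4, k_4) = 0xB4CD31

0xB4CD31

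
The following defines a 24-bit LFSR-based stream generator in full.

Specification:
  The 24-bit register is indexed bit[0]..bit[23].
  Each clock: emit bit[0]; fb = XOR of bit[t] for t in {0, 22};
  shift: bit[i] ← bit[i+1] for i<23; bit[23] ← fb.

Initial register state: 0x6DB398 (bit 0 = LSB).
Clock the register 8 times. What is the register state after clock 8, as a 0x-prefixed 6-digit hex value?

reg_0 = 0x6DB398
clock 1: out=0, reg = 0xB6D9CC
clock 2: out=0, reg = 0x5B6CE6
clock 3: out=0, reg = 0xADB673
clock 4: out=1, reg = 0xD6DB39
clock 5: out=1, reg = 0x6B6D9C
clock 6: out=0, reg = 0xB5B6CE
clock 7: out=0, reg = 0x5ADB67
clock 8: out=1, reg = 0x2D6DB3

0x2D6DB3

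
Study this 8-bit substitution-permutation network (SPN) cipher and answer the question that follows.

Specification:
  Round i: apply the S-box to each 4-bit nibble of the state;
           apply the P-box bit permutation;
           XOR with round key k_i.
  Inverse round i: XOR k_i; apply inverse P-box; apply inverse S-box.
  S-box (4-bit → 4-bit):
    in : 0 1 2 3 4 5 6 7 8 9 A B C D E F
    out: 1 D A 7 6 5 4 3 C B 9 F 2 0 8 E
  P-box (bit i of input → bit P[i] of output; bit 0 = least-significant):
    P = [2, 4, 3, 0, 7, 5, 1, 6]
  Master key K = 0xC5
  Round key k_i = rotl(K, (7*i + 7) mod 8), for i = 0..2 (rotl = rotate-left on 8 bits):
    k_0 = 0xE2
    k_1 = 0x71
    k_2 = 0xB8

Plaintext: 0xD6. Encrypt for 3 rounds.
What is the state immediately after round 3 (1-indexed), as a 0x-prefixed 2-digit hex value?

0x02

s_0 = plaintext = 0xD6
s_1 = Round(s_0, k_0) = 0xEA
s_2 = Round(s_1, k_1) = 0x34
s_3 = Round(s_2, k_2) = 0x02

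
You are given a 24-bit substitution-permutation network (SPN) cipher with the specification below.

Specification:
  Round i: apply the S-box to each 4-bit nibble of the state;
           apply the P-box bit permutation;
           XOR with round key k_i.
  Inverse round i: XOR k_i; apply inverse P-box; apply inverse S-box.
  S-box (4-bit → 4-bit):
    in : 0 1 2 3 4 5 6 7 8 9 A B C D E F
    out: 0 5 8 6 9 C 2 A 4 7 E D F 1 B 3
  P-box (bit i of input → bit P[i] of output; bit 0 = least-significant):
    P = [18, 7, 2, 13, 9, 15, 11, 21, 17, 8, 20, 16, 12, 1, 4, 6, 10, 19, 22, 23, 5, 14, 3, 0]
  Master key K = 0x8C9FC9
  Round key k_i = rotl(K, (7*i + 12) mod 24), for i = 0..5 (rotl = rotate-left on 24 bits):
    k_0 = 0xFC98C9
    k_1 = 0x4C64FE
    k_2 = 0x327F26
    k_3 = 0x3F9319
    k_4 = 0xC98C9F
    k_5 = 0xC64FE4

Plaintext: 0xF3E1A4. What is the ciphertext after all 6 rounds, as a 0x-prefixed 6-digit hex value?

0xD9F773

s_0 = plaintext = 0xF3E1A4
s_1 = Round(s_0, k_0) = 0x8260AB
s_2 = Round(s_1, k_1) = 0xE8CCF0
s_3 = Round(s_2, k_2) = 0x61AC55
s_4 = Round(s_3, k_3) = 0x4CFE4F
s_5 = Round(s_4, k_4) = 0x269B3C
s_6 = Round(s_5, k_5) = 0xD9F773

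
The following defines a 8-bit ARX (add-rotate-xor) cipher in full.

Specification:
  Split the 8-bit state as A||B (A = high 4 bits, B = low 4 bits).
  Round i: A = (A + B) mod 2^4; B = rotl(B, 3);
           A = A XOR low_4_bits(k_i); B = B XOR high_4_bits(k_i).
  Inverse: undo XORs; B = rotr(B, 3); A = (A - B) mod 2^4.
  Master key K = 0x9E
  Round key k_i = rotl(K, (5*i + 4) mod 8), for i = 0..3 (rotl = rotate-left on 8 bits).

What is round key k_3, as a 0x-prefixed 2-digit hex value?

K = 0x9E
k_0 = rotl(K, (5*0+4) mod 8) = rotl(K, 4) = 0xE9
k_1 = rotl(K, (5*1+4) mod 8) = rotl(K, 1) = 0x3D
k_2 = rotl(K, (5*2+4) mod 8) = rotl(K, 6) = 0xA7
k_3 = rotl(K, (5*3+4) mod 8) = rotl(K, 3) = 0xF4

0xF4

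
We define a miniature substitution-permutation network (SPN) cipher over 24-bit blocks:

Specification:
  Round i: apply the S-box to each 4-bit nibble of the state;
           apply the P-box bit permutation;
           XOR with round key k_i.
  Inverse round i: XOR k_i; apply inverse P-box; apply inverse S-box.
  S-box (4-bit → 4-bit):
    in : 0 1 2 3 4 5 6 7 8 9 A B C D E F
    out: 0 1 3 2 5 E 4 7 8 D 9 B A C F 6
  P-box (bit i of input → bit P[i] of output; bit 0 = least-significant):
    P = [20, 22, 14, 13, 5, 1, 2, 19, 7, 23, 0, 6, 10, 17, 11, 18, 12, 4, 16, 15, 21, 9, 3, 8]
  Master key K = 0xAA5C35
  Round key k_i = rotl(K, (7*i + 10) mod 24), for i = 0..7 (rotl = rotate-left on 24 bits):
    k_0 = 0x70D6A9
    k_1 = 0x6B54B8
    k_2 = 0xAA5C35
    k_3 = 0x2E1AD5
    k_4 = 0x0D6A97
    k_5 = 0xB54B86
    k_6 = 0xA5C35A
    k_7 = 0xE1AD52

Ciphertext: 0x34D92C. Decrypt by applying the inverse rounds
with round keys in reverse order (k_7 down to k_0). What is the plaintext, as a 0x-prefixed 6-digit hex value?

s_0 = ciphertext = 0x34D92C
s_1 = InvRound(s_0, k_7) = 0x67AC7E
s_2 = InvRound(s_1, k_6) = 0xC07345
s_3 = InvRound(s_2, k_5) = 0x14D93B
s_4 = InvRound(s_3, k_4) = 0x59019A
s_5 = InvRound(s_4, k_3) = 0xE45DF2
s_6 = InvRound(s_5, k_2) = 0x80C953
s_7 = InvRound(s_6, k_1) = 0x997EB3
s_8 = InvRound(s_7, k_0) = 0x4563CC

0x4563CC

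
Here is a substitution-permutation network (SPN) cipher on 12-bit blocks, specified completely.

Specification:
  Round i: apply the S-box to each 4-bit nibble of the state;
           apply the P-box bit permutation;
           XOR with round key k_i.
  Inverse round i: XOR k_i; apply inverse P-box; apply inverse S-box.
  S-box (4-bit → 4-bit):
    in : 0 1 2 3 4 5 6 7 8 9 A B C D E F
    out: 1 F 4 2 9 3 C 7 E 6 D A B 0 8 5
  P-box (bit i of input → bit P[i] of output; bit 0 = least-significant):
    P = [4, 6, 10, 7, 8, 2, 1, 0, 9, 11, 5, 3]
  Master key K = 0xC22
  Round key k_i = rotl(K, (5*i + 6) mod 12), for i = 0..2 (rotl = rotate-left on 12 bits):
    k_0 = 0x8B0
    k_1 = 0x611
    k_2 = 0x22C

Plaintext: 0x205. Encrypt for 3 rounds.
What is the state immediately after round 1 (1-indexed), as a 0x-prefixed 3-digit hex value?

s_0 = plaintext = 0x205
s_1 = Round(s_0, k_0) = 0x9C0
s_2 = Round(s_1, k_1) = 0xF24
s_3 = Round(s_2, k_2) = 0x09E

0x9C0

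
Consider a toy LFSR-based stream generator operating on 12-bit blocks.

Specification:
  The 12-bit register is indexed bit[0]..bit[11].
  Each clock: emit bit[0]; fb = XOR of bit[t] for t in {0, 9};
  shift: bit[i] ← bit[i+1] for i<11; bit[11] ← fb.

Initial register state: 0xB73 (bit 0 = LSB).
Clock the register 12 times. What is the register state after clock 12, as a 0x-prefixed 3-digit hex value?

reg_0 = 0xB73
clock 1: out=1, reg = 0x5B9
clock 2: out=1, reg = 0xADC
clock 3: out=0, reg = 0xD6E
clock 4: out=0, reg = 0x6B7
clock 5: out=1, reg = 0x35B
clock 6: out=1, reg = 0x1AD
clock 7: out=1, reg = 0x8D6
clock 8: out=0, reg = 0x46B
clock 9: out=1, reg = 0xA35
clock 10: out=1, reg = 0x51A
clock 11: out=0, reg = 0x28D
clock 12: out=1, reg = 0x146

0x146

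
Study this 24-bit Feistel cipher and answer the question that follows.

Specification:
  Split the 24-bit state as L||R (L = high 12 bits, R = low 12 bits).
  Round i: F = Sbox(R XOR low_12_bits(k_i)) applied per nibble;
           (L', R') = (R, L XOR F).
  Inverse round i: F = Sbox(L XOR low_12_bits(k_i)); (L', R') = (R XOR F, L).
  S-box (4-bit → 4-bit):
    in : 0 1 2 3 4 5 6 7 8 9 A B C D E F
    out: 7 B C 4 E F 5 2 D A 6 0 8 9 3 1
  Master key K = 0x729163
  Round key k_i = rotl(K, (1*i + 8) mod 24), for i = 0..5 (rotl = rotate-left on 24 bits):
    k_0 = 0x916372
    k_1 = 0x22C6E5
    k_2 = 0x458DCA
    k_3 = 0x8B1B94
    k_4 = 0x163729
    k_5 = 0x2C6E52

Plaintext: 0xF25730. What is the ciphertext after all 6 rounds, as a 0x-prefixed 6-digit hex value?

0xBD3898

s_0 = plaintext = 0xF25730
s_1 = Round(s_0, k_0) = 0x7301C9
s_2 = Round(s_1, k_1) = 0x1C95F8
s_3 = Round(s_2, k_2) = 0x5F8C85
s_4 = Round(s_3, k_3) = 0xC85743
s_5 = Round(s_4, k_4) = 0x743BD3
s_6 = Round(s_5, k_5) = 0xBD3898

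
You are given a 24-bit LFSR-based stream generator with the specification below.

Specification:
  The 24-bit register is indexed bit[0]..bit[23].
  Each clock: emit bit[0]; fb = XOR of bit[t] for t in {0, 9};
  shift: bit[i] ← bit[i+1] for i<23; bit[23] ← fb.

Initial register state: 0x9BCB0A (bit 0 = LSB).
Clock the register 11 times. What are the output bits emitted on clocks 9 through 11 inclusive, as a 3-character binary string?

reg_0 = 0x9BCB0A
clock 1: out=0, reg = 0xCDE585
clock 2: out=1, reg = 0xE6F2C2
clock 3: out=0, reg = 0xF37961
clock 4: out=1, reg = 0xF9BCB0
clock 5: out=0, reg = 0x7CDE58
clock 6: out=0, reg = 0xBE6F2C
clock 7: out=0, reg = 0xDF3796
clock 8: out=0, reg = 0xEF9BCB
clock 9: out=1, reg = 0x77CDE5
clock 10: out=1, reg = 0xBBE6F2
clock 11: out=0, reg = 0xDDF379

110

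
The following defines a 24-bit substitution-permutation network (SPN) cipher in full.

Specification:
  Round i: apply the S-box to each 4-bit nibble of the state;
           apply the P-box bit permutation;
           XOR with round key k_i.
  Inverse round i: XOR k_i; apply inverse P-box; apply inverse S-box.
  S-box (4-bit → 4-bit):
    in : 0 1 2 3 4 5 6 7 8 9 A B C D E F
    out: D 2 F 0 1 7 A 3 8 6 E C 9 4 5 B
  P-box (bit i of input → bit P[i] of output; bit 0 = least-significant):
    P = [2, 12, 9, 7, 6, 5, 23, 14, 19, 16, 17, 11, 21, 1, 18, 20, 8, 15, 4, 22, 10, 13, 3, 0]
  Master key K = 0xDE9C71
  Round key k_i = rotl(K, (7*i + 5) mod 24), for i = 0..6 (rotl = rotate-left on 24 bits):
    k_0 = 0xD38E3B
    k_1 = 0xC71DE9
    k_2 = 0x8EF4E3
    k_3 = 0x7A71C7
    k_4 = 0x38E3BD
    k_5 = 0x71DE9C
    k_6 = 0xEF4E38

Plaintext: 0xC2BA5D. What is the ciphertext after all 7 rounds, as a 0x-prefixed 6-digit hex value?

s_0 = plaintext = 0xC2BA5D
s_1 = Round(s_0, k_0) = 0x04014A
s_2 = Round(s_1, k_1) = 0xF20A20
s_3 = Round(s_2, k_2) = 0x791B16
s_4 = Round(s_3, k_3) = 0x78CD75
s_5 = Round(s_4, k_4) = 0x4AD5D9
s_6 = Round(s_5, k_5) = 0xBE488C
s_7 = Round(s_6, k_6) = 0xCF07A5

0xCF07A5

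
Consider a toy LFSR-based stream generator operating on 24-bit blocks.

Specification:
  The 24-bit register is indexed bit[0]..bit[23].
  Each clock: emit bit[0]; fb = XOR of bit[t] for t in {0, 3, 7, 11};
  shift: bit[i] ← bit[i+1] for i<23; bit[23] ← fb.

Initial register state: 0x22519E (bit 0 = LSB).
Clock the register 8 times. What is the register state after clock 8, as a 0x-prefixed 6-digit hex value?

reg_0 = 0x22519E
clock 1: out=0, reg = 0x1128CF
clock 2: out=1, reg = 0x089467
clock 3: out=1, reg = 0x844A33
clock 4: out=1, reg = 0x422519
clock 5: out=1, reg = 0x21128C
clock 6: out=0, reg = 0x108946
clock 7: out=0, reg = 0x8844A3
clock 8: out=1, reg = 0x442251

0x442251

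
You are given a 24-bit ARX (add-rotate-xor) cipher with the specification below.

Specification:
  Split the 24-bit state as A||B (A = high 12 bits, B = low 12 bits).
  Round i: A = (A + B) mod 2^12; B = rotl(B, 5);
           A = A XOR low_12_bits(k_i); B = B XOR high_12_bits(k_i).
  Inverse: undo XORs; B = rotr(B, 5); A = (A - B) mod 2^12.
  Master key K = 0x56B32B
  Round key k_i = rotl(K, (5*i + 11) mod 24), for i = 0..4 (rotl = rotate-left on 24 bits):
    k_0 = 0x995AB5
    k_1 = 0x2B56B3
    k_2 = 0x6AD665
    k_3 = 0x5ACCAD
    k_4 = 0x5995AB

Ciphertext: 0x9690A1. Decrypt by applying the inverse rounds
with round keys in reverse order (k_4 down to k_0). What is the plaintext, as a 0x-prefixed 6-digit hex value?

s_0 = ciphertext = 0x9690A1
s_1 = InvRound(s_0, k_4) = 0x099C29
s_2 = InvRound(s_1, k_3) = 0x9682CC
s_3 = InvRound(s_2, k_2) = 0xE6A0A3
s_4 = InvRound(s_3, k_1) = 0xDC9B10
s_5 = InvRound(s_4, k_0) = 0x4E8294

0x4E8294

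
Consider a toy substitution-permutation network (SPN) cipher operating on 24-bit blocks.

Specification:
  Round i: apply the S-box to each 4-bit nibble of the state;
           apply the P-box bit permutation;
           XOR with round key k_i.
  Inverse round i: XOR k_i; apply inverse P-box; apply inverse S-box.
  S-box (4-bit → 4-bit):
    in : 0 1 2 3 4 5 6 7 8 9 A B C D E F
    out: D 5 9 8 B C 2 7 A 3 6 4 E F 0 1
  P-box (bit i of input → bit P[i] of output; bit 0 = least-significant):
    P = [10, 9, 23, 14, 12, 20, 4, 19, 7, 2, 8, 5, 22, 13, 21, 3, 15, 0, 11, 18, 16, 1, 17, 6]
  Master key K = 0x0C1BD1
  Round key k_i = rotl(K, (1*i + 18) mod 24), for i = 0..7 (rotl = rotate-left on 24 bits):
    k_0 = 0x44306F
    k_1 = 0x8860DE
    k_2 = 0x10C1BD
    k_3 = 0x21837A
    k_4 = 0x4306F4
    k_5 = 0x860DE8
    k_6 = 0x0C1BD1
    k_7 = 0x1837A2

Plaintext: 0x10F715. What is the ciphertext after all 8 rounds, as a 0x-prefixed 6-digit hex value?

s_0 = plaintext = 0x10F715
s_1 = Round(s_0, k_0) = 0x83E9FB
s_2 = Round(s_1, k_1) = 0x0C7018
s_3 = Round(s_2, k_2) = 0x77BA4C
s_4 = Round(s_3, k_3) = 0x9A587D
s_5 = Round(s_4, k_4) = 0xF258CB
s_6 = Round(s_5, k_5) = 0x3B8DD4
s_7 = Round(s_6, k_6) = 0x14642D
s_8 = Round(s_7, k_7) = 0x97C107

0x97C107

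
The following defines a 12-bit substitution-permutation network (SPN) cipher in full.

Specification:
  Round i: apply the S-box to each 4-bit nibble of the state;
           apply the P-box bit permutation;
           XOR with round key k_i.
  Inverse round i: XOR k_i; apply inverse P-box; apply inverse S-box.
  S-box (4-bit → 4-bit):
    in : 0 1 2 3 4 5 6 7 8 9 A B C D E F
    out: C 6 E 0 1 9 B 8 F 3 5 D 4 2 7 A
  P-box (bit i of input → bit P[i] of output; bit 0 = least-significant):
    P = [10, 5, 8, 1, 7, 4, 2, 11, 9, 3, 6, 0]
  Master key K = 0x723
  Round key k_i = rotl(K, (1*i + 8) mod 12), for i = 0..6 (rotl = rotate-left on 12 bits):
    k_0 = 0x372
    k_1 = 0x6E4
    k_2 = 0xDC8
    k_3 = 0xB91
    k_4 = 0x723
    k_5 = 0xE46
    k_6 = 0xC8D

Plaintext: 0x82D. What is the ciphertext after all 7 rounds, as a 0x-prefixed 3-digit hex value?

0x0B5

s_0 = plaintext = 0x82D
s_1 = Round(s_0, k_0) = 0x90F
s_2 = Round(s_1, k_1) = 0xCCA
s_3 = Round(s_2, k_2) = 0x88C
s_4 = Round(s_3, k_3) = 0x04C
s_5 = Round(s_4, k_4) = 0x6E2
s_6 = Round(s_5, k_5) = 0xDF9
s_7 = Round(s_6, k_6) = 0x0B5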